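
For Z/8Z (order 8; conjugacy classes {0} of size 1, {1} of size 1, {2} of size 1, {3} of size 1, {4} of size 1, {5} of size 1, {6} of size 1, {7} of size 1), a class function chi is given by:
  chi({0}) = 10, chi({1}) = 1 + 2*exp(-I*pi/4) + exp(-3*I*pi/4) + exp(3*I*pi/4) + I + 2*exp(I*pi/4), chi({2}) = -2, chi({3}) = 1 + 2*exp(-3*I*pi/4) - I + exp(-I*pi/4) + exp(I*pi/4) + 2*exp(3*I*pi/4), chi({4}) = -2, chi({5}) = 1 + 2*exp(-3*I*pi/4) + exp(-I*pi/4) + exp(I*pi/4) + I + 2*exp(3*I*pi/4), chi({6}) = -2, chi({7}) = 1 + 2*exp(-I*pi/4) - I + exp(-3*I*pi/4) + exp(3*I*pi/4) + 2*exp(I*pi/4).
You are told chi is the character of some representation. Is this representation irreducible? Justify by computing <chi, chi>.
Not irreducible (reducible): <chi, chi> = 16 > 1.

Working: <chi, chi> = (1/|G|) sum_C |C| * |chi(C)|^2 = (1/8)[1*|10|^2 + 1*|1 + 2*exp(-I*pi/4) + exp(-3*I*pi/4) + exp(3*I*pi/4) + I + 2*exp(I*pi/4)|^2 + 1*|-2|^2 + 1*|1 + 2*exp(-3*I*pi/4) - I + exp(-I*pi/4) + exp(I*pi/4) + 2*exp(3*I*pi/4)|^2 + 1*|-2|^2 + 1*|1 + 2*exp(-3*I*pi/4) + exp(-I*pi/4) + exp(I*pi/4) + I + 2*exp(3*I*pi/4)|^2 + 1*|-2|^2 + 1*|1 + 2*exp(-I*pi/4) - I + exp(-3*I*pi/4) + exp(3*I*pi/4) + 2*exp(I*pi/4)|^2]
  = (1/8)[(100) + (4 + 4*exp(-I*pi/4) + 2*exp(-3*I*pi/4) + 2*exp(3*I*pi/4) + 4*exp(I*pi/4)) + (4) + (4 + 4*exp(-3*I*pi/4) + 2*exp(-I*pi/4) + 2*exp(I*pi/4) + 4*exp(3*I*pi/4)) + (4) + (4 + 4*exp(-3*I*pi/4) + 2*exp(-I*pi/4) + 2*exp(I*pi/4) + 4*exp(3*I*pi/4)) + (4) + (4 + 4*exp(-I*pi/4) + 2*exp(-3*I*pi/4) + 2*exp(3*I*pi/4) + 4*exp(I*pi/4))] = 128/8 = 16.
(Exp terms are combined using exp(i*s)*conj(exp(i*t)) = exp(i*(s-t)), and sums of them are collapsed using the identity that for every m > 1 the m distinct m-th roots of unity sum to 0, e.g. 1 + exp(2*I*pi/3) + exp(-2*I*pi/3) = 0.)
A character is irreducible iff <chi, chi> = 1, so this representation is reducible.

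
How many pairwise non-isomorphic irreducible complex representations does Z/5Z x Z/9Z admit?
45

The number of irreducible complex representations of a finite group equals its number of conjugacy classes. Z/5Z x Z/9Z is abelian of order 45, so every element is its own conjugacy class: 45 classes, so Z/5Z x Z/9Z (order 45) has exactly 45 irreducible complex representations.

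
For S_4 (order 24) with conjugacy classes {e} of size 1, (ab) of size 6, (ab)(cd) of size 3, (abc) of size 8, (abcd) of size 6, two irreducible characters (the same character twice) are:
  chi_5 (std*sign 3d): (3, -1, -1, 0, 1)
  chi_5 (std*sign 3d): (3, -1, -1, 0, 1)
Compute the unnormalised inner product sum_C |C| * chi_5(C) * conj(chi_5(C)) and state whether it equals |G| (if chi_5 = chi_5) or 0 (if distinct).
Sum = 24 = |G| = 24; so <chi_5, chi_5> = 1 (norm-1 confirms irreducibility).

Proof sketch: Compute term by term over conjugacy classes (|C| * chi_5(C) * conj(chi_5(C))):
  1*(3)*conj(3) + 6*(-1)*conj(-1) + 3*(-1)*conj(-1) + 8*(0)*conj(0) + 6*(1)*conj(1)
  = (9) + (6) + (3) + (0) + (6)
  = 24.
Dividing by |G| = 24 gives 24/24 = 1, matching the row-orthogonality relation <chi_5, chi_5> = [chi_5 = chi_5].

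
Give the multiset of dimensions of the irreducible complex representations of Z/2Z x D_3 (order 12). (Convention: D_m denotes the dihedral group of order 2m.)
Dimensions: 1, 1, 1, 1, 2, 2

Justification: There are 6 irreducibles (= number of conjugacy classes). Their dimensions d_i satisfy sum d_i^2 = |G| = 12: 1 + 1 + 1 + 1 + 4 + 4 = 12. (For the product with Z/2Z: each of the 2 1-dim characters of Z/2Z tensors with each irrep of D_3, giving 2 copies of each D_3-dimension.)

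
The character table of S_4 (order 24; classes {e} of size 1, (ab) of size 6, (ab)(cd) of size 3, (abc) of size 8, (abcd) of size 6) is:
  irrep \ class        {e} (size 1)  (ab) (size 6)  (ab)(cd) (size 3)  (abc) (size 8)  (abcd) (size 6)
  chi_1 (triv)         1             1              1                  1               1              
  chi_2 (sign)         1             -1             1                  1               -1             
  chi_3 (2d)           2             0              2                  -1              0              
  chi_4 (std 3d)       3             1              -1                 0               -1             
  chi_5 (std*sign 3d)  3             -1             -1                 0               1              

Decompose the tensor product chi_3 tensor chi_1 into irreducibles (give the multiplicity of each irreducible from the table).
chi_3 tensor chi_1 = chi_3 (all other irreducibles have multiplicity 0).

Proof sketch: The character of a tensor product is the pointwise product (chi_3 * chi_1)(C) = chi_3(C) * chi_1(C):
  {e}: (2)*(1), (ab): (0)*(1), (ab)(cd): (2)*(1), (abc): (-1)*(1), (abcd): (0)*(1)
so (chi_3 * chi_1) takes values
  {e} -> 2, (ab) -> 0, (ab)(cd) -> 2, (abc) -> -1, (abcd) -> 0.
Now take the inner product of this character with each irreducible chi from the table, <chi_3*chi_1, chi> = (1/24) sum_C |C| (chi_3*chi_1)(C) conj(chi(C)):
  <chi_3*chi_1, chi_1> = (1/24)[1*(2)*conj(1) + 6*(0)*conj(1) + 3*(2)*conj(1) + 8*(-1)*conj(1) + 6*(0)*conj(1)]
      = (1/24)[(2) + (0) + (6) + (-8) + (0)] = 0/24 = 0
  <chi_3*chi_1, chi_2> = (1/24)[1*(2)*conj(1) + 6*(0)*conj(-1) + 3*(2)*conj(1) + 8*(-1)*conj(1) + 6*(0)*conj(-1)]
      = (1/24)[(2) + (0) + (6) + (-8) + (0)] = 0/24 = 0
  <chi_3*chi_1, chi_3> = (1/24)[1*(2)*conj(2) + 6*(0)*conj(0) + 3*(2)*conj(2) + 8*(-1)*conj(-1) + 6*(0)*conj(0)]
      = (1/24)[(4) + (0) + (12) + (8) + (0)] = 24/24 = 1
  <chi_3*chi_1, chi_4> = (1/24)[1*(2)*conj(3) + 6*(0)*conj(1) + 3*(2)*conj(-1) + 8*(-1)*conj(0) + 6*(0)*conj(-1)]
      = (1/24)[(6) + (0) + (-6) + (0) + (0)] = 0/24 = 0
  <chi_3*chi_1, chi_5> = (1/24)[1*(2)*conj(3) + 6*(0)*conj(-1) + 3*(2)*conj(-1) + 8*(-1)*conj(0) + 6*(0)*conj(1)]
      = (1/24)[(6) + (0) + (-6) + (0) + (0)] = 0/24 = 0
Hence the multiplicities are chi_3: 1. Dimension check: dim(chi_3)*dim(chi_1) = 2*1 = 2 and sum (mult * dim) = 1*2 = 2.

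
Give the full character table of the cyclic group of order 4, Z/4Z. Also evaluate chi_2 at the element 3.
Character table of Z/4Z (irreps indexed chi_0,...,chi_3 with chi_k(m) = zeta_4^(k*m), zeta_4 = exp(2*pi*i/4)):
  irrep \ class  {0} (size 1)  {1} (size 1)  {2} (size 1)  {3} (size 1)
  chi_0          1             1             1             1           
  chi_1          1             I             -1            -I          
  chi_2          1             -1            1             -1          
  chi_3          1             -I            -1            I           

Spot check: chi_2(3) = zeta_4^(2*3) = zeta_4^6 = -1.

Justification: Z/4Z is abelian, so all 4 irreducible complex representations are 1-dimensional. They are given by chi_k(m) = zeta_4^(k*m) for k = 0,...,3. Row orthogonality: sum_m chi_k(m) conj(chi_l(m)) = 4 * [k = l].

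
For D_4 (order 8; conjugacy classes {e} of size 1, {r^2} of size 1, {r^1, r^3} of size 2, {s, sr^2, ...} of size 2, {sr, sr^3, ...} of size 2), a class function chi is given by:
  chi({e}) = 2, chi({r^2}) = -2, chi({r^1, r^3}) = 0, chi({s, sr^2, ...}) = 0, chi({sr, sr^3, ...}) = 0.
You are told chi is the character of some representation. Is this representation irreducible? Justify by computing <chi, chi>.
Irreducible: <chi, chi> = 1.

Justification: <chi, chi> = (1/|G|) sum_C |C| * |chi(C)|^2 = (1/8)[1*|2|^2 + 1*|-2|^2 + 2*|0|^2 + 2*|0|^2 + 2*|0|^2]
  = (1/8)[(4) + (4) + (0) + (0) + (0)] = 8/8 = 1.
A character is irreducible iff <chi, chi> = 1, so this representation is irreducible.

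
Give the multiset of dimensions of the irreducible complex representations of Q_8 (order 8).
Dimensions: 1, 1, 1, 1, 2

Why: There are 5 irreducibles (= number of conjugacy classes). Their dimensions d_i satisfy sum d_i^2 = |G| = 8: 1 + 1 + 1 + 1 + 4 = 8.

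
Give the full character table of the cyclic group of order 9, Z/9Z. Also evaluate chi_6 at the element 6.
Character table of Z/9Z (irreps indexed chi_0,...,chi_8 with chi_k(m) = zeta_9^(k*m), zeta_9 = exp(2*pi*i/9)):
  irrep \ class  {0} (size 1)  {1} (size 1)    {2} (size 1)    {3} (size 1)    {4} (size 1)    {5} (size 1)    {6} (size 1)    {7} (size 1)    {8} (size 1)  
  chi_0          1             1               1               1               1               1               1               1               1             
  chi_1          1             exp(2*I*pi/9)   exp(4*I*pi/9)   exp(2*I*pi/3)   exp(8*I*pi/9)   exp(-8*I*pi/9)  exp(-2*I*pi/3)  exp(-4*I*pi/9)  exp(-2*I*pi/9)
  chi_2          1             exp(4*I*pi/9)   exp(8*I*pi/9)   exp(-2*I*pi/3)  exp(-2*I*pi/9)  exp(2*I*pi/9)   exp(2*I*pi/3)   exp(-8*I*pi/9)  exp(-4*I*pi/9)
  chi_3          1             exp(2*I*pi/3)   exp(-2*I*pi/3)  1               exp(2*I*pi/3)   exp(-2*I*pi/3)  1               exp(2*I*pi/3)   exp(-2*I*pi/3)
  chi_4          1             exp(8*I*pi/9)   exp(-2*I*pi/9)  exp(2*I*pi/3)   exp(-4*I*pi/9)  exp(4*I*pi/9)   exp(-2*I*pi/3)  exp(2*I*pi/9)   exp(-8*I*pi/9)
  chi_5          1             exp(-8*I*pi/9)  exp(2*I*pi/9)   exp(-2*I*pi/3)  exp(4*I*pi/9)   exp(-4*I*pi/9)  exp(2*I*pi/3)   exp(-2*I*pi/9)  exp(8*I*pi/9) 
  chi_6          1             exp(-2*I*pi/3)  exp(2*I*pi/3)   1               exp(-2*I*pi/3)  exp(2*I*pi/3)   1               exp(-2*I*pi/3)  exp(2*I*pi/3) 
  chi_7          1             exp(-4*I*pi/9)  exp(-8*I*pi/9)  exp(2*I*pi/3)   exp(2*I*pi/9)   exp(-2*I*pi/9)  exp(-2*I*pi/3)  exp(8*I*pi/9)   exp(4*I*pi/9) 
  chi_8          1             exp(-2*I*pi/9)  exp(-4*I*pi/9)  exp(-2*I*pi/3)  exp(-8*I*pi/9)  exp(8*I*pi/9)   exp(2*I*pi/3)   exp(4*I*pi/9)   exp(2*I*pi/9) 

Spot check: chi_6(6) = zeta_9^(6*6) = zeta_9^36 = 1.

Reasoning: Z/9Z is abelian, so all 9 irreducible complex representations are 1-dimensional. They are given by chi_k(m) = zeta_9^(k*m) for k = 0,...,8. Row orthogonality: sum_m chi_k(m) conj(chi_l(m)) = 9 * [k = l].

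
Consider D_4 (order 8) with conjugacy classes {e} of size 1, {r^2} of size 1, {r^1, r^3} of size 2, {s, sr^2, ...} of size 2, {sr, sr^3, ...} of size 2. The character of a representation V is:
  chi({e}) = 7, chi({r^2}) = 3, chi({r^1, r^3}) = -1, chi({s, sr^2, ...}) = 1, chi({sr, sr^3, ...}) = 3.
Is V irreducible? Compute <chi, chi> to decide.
Not irreducible (reducible): <chi, chi> = 10 > 1.

Working: <chi, chi> = (1/|G|) sum_C |C| * |chi(C)|^2 = (1/8)[1*|7|^2 + 1*|3|^2 + 2*|-1|^2 + 2*|1|^2 + 2*|3|^2]
  = (1/8)[(49) + (9) + (2) + (2) + (18)] = 80/8 = 10.
A character is irreducible iff <chi, chi> = 1, so this representation is reducible.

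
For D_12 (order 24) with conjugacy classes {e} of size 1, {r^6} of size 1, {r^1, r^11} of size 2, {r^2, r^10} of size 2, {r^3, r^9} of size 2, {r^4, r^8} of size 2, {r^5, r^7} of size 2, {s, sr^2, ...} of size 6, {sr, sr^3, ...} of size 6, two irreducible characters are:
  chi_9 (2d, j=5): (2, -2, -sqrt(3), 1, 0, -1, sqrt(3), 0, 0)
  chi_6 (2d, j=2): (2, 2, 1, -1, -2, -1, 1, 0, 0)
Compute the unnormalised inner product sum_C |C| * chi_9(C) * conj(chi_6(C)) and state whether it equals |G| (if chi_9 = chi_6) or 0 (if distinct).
Sum = 0; so <chi_9, chi_6> = 0 (distinct irreducibles are orthogonal).

Working: Compute term by term over conjugacy classes (|C| * chi_9(C) * conj(chi_6(C))):
  1*(2)*conj(2) + 1*(-2)*conj(2) + 2*(-sqrt(3))*conj(1) + 2*(1)*conj(-1) + 2*(0)*conj(-2) + 2*(-1)*conj(-1) + 2*(sqrt(3))*conj(1) + 6*(0)*conj(0) + 6*(0)*conj(0)
  = (4) + (-4) + (-2*sqrt(3)) + (-2) + (0) + (2) + (2*sqrt(3)) + (0) + (0)
  = 0.
Dividing by |G| = 24 gives 0/24 = 0, matching the row-orthogonality relation <chi_9, chi_6> = [chi_9 = chi_6].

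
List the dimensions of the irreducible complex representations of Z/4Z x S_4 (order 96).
Dimensions: 1, 1, 1, 1, 1, 1, 1, 1, 2, 2, 2, 2, 3, 3, 3, 3, 3, 3, 3, 3

Explanation: There are 20 irreducibles (= number of conjugacy classes). Their dimensions d_i satisfy sum d_i^2 = |G| = 96: 1 + 1 + 1 + 1 + 1 + 1 + 1 + 1 + 4 + 4 + 4 + 4 + 9 + 9 + 9 + 9 + 9 + 9 + 9 + 9 = 96. (For the product with Z/4Z: each of the 4 1-dim characters of Z/4Z tensors with each irrep of S_4, giving 4 copies of each S_4-dimension.)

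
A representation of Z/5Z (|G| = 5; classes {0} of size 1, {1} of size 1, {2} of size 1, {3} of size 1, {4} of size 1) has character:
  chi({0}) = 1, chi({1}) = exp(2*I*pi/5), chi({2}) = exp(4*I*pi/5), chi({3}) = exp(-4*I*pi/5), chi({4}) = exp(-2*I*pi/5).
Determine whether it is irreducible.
Irreducible: <chi, chi> = 1.

Solution. <chi, chi> = (1/|G|) sum_C |C| * |chi(C)|^2 = (1/5)[1*|1|^2 + 1*|exp(2*I*pi/5)|^2 + 1*|exp(4*I*pi/5)|^2 + 1*|exp(-4*I*pi/5)|^2 + 1*|exp(-2*I*pi/5)|^2]
  = (1/5)[(1) + (1) + (1) + (1) + (1)] = 5/5 = 1.
(Exp terms are combined using exp(i*s)*conj(exp(i*t)) = exp(i*(s-t)), and sums of them are collapsed using the identity that for every m > 1 the m distinct m-th roots of unity sum to 0, e.g. 1 + exp(2*I*pi/3) + exp(-2*I*pi/3) = 0.)
A character is irreducible iff <chi, chi> = 1, so this representation is irreducible.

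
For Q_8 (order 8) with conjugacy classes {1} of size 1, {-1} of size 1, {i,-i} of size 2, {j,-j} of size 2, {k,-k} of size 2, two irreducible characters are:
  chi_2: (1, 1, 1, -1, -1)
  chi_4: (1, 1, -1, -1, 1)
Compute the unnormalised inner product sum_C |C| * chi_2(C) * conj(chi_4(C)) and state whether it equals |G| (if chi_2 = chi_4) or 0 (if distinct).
Sum = 0; so <chi_2, chi_4> = 0 (distinct irreducibles are orthogonal).

Why: Compute term by term over conjugacy classes (|C| * chi_2(C) * conj(chi_4(C))):
  1*(1)*conj(1) + 1*(1)*conj(1) + 2*(1)*conj(-1) + 2*(-1)*conj(-1) + 2*(-1)*conj(1)
  = (1) + (1) + (-2) + (2) + (-2)
  = 0.
Dividing by |G| = 8 gives 0/8 = 0, matching the row-orthogonality relation <chi_2, chi_4> = [chi_2 = chi_4].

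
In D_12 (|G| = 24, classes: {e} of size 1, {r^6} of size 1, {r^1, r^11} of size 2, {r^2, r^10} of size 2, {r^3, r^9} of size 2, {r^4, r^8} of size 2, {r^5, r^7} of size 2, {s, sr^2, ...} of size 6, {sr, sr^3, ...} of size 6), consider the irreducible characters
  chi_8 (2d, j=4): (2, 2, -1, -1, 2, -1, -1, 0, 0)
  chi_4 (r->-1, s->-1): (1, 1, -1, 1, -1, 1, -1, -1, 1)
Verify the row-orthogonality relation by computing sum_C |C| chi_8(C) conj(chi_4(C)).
Sum = 0; so <chi_8, chi_4> = 0 (distinct irreducibles are orthogonal).

Argument: Compute term by term over conjugacy classes (|C| * chi_8(C) * conj(chi_4(C))):
  1*(2)*conj(1) + 1*(2)*conj(1) + 2*(-1)*conj(-1) + 2*(-1)*conj(1) + 2*(2)*conj(-1) + 2*(-1)*conj(1) + 2*(-1)*conj(-1) + 6*(0)*conj(-1) + 6*(0)*conj(1)
  = (2) + (2) + (2) + (-2) + (-4) + (-2) + (2) + (0) + (0)
  = 0.
Dividing by |G| = 24 gives 0/24 = 0, matching the row-orthogonality relation <chi_8, chi_4> = [chi_8 = chi_4].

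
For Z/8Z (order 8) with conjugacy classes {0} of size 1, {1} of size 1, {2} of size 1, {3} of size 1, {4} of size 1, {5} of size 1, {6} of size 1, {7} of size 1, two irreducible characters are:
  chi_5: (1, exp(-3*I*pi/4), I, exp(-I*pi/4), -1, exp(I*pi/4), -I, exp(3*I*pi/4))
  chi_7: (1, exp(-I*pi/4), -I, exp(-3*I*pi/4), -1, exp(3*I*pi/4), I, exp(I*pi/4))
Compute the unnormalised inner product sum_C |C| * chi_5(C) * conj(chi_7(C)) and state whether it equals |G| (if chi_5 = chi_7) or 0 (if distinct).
Sum = 0; so <chi_5, chi_7> = 0 (distinct irreducibles are orthogonal).

Explanation: Compute term by term over conjugacy classes (|C| * chi_5(C) * conj(chi_7(C))):
  1*(1)*conj(1) + 1*(exp(-3*I*pi/4))*conj(exp(-I*pi/4)) + 1*(I)*conj(-I) + 1*(exp(-I*pi/4))*conj(exp(-3*I*pi/4)) + 1*(-1)*conj(-1) + 1*(exp(I*pi/4))*conj(exp(3*I*pi/4)) + 1*(-I)*conj(I) + 1*(exp(3*I*pi/4))*conj(exp(I*pi/4))
  = (1) + (-I) + (-1) + (I) + (1) + (-I) + (-1) + (I)
  = 0.
(Exp terms are combined using exp(i*s)*conj(exp(i*t)) = exp(i*(s-t)), and sums of them are collapsed using the identity that for every m > 1 the m distinct m-th roots of unity sum to 0, e.g. 1 + exp(2*I*pi/3) + exp(-2*I*pi/3) = 0.)
Dividing by |G| = 8 gives 0/8 = 0, matching the row-orthogonality relation <chi_5, chi_7> = [chi_5 = chi_7].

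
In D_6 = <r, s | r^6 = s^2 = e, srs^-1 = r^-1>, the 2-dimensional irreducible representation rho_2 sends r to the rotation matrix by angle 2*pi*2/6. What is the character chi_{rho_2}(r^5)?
chi_{rho_2}(r^5) = 2*cos(2*pi*2*5/6) = -1

Proof sketch: rho_2(r^5) is rotation by angle 2*pi*2*5/6, whose trace is 2*cos(2*pi*2*5/6) = -1.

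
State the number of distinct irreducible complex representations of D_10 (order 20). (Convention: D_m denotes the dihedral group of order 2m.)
8

The number of irreducible complex representations of a finite group equals its number of conjugacy classes. D_10 has 8 conjugacy classes (n/2 + 3 for n even), so D_10 (order 20) has exactly 8 irreducible complex representations.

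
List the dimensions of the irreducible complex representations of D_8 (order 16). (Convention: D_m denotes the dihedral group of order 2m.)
Dimensions: 1, 1, 1, 1, 2, 2, 2

Argument: There are 7 irreducibles (= number of conjugacy classes). Their dimensions d_i satisfy sum d_i^2 = |G| = 16: 1 + 1 + 1 + 1 + 4 + 4 + 4 = 16.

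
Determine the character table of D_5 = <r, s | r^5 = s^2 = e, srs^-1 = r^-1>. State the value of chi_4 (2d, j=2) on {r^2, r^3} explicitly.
Conjugacy classes: {e} of size 1, {r^1, r^4} of size 2, {r^2, r^3} of size 2, {s, sr, ..., sr^4} of size 5.
Character table:
  irrep \ class              {e} (size 1)  {r^1, r^4} (size 2)  {r^2, r^3} (size 2)  {s, sr, ..., sr^4} (size 5)
  chi_1 (triv)               1             1                    1                    1                          
  chi_2 (sign: r->1, s->-1)  1             1                    1                    -1                         
  chi_3 (2d, j=1)            2             -1/2 + sqrt(5)/2     -sqrt(5)/2 - 1/2     0                          
  chi_4 (2d, j=2)            2             -sqrt(5)/2 - 1/2     -1/2 + sqrt(5)/2     0                          

Spot check: chi_4 (2d, j=2) on {r^2, r^3} = -1/2 + sqrt(5)/2.

Proof sketch: D_5 has order 2*5 = 10 with 4 conjugacy classes, hence 4 irreducibles. Sum of squared dims 1 + 1 + 4 + 4 = 10 = |G|. Linear characters come from the abelianisation; the 2-dimensional irreps have character r^k -> 2*cos(2*pi*j*k/5), reflections -> 0.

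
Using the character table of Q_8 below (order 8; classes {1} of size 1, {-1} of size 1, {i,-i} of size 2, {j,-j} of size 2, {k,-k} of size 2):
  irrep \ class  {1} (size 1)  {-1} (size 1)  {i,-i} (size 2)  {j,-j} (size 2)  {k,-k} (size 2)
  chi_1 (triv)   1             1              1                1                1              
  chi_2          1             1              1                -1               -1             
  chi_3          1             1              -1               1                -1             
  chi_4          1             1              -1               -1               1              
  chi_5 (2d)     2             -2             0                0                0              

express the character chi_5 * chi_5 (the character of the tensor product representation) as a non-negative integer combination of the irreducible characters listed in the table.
chi_5 tensor chi_5 = chi_1 + chi_2 + chi_3 + chi_4 (all other irreducibles have multiplicity 0).

Derivation: The character of a tensor product is the pointwise product (chi_5 * chi_5)(C) = chi_5(C) * chi_5(C):
  {1}: (2)*(2), {-1}: (-2)*(-2), {i,-i}: (0)*(0), {j,-j}: (0)*(0), {k,-k}: (0)*(0)
so (chi_5 * chi_5) takes values
  {1} -> 4, {-1} -> 4, {i,-i} -> 0, {j,-j} -> 0, {k,-k} -> 0.
Now take the inner product of this character with each irreducible chi from the table, <chi_5*chi_5, chi> = (1/8) sum_C |C| (chi_5*chi_5)(C) conj(chi(C)):
  <chi_5*chi_5, chi_1> = (1/8)[1*(4)*conj(1) + 1*(4)*conj(1) + 2*(0)*conj(1) + 2*(0)*conj(1) + 2*(0)*conj(1)]
      = (1/8)[(4) + (4) + (0) + (0) + (0)] = 8/8 = 1
  <chi_5*chi_5, chi_2> = (1/8)[1*(4)*conj(1) + 1*(4)*conj(1) + 2*(0)*conj(1) + 2*(0)*conj(-1) + 2*(0)*conj(-1)]
      = (1/8)[(4) + (4) + (0) + (0) + (0)] = 8/8 = 1
  <chi_5*chi_5, chi_3> = (1/8)[1*(4)*conj(1) + 1*(4)*conj(1) + 2*(0)*conj(-1) + 2*(0)*conj(1) + 2*(0)*conj(-1)]
      = (1/8)[(4) + (4) + (0) + (0) + (0)] = 8/8 = 1
  <chi_5*chi_5, chi_4> = (1/8)[1*(4)*conj(1) + 1*(4)*conj(1) + 2*(0)*conj(-1) + 2*(0)*conj(-1) + 2*(0)*conj(1)]
      = (1/8)[(4) + (4) + (0) + (0) + (0)] = 8/8 = 1
  <chi_5*chi_5, chi_5> = (1/8)[1*(4)*conj(2) + 1*(4)*conj(-2) + 2*(0)*conj(0) + 2*(0)*conj(0) + 2*(0)*conj(0)]
      = (1/8)[(8) + (-8) + (0) + (0) + (0)] = 0/8 = 0
Hence the multiplicities are chi_1: 1, chi_2: 1, chi_3: 1, chi_4: 1. Dimension check: dim(chi_5)*dim(chi_5) = 2*2 = 4 and sum (mult * dim) = 1*1 + 1*1 + 1*1 + 1*1 = 4.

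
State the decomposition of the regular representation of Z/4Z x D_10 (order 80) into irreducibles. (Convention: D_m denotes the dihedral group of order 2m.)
Each irreducible V_i of dimension d_i appears with multiplicity d_i, i.e. rho_reg = (direct sum over all irreducibles V_i) d_i V_i. The irreducible dimensions for Z/4Z x D_10 are 1, 1, 1, 1, 1, 1, 1, 1, 1, 1, 1, 1, 1, 1, 1, 1, 2, 2, 2, 2, 2, 2, 2, 2, 2, 2, 2, 2, 2, 2, 2, 2: 16 irreducibles of dimension 1, each with multiplicity 1; 16 irreducibles of dimension 2, each with multiplicity 2. Total dimension 16*1*1 + 16*2*2 = 80 = |G|.

Derivation: General theorem: in the regular representation of a finite group G, each irreducible appears with multiplicity equal to its dimension. Check: dim(rho_reg) = sum d_i^2 = 1 + 1 + 1 + 1 + 1 + 1 + 1 + 1 + 1 + 1 + 1 + 1 + 1 + 1 + 1 + 1 + 4 + 4 + 4 + 4 + 4 + 4 + 4 + 4 + 4 + 4 + 4 + 4 + 4 + 4 + 4 + 4 = 80 = |G|.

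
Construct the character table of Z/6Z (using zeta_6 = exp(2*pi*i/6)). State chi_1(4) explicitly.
Character table of Z/6Z (irreps indexed chi_0,...,chi_5 with chi_k(m) = zeta_6^(k*m), zeta_6 = exp(2*pi*i/6)):
  irrep \ class  {0} (size 1)  {1} (size 1)    {2} (size 1)    {3} (size 1)  {4} (size 1)    {5} (size 1)  
  chi_0          1             1               1               1             1               1             
  chi_1          1             exp(I*pi/3)     exp(2*I*pi/3)   -1            exp(-2*I*pi/3)  exp(-I*pi/3)  
  chi_2          1             exp(2*I*pi/3)   exp(-2*I*pi/3)  1             exp(2*I*pi/3)   exp(-2*I*pi/3)
  chi_3          1             -1              1               -1            1               -1            
  chi_4          1             exp(-2*I*pi/3)  exp(2*I*pi/3)   1             exp(-2*I*pi/3)  exp(2*I*pi/3) 
  chi_5          1             exp(-I*pi/3)    exp(-2*I*pi/3)  -1            exp(2*I*pi/3)   exp(I*pi/3)   

Spot check: chi_1(4) = zeta_6^(1*4) = zeta_6^4 = exp(-2*I*pi/3).

Solution. Z/6Z is abelian, so all 6 irreducible complex representations are 1-dimensional. They are given by chi_k(m) = zeta_6^(k*m) for k = 0,...,5. Row orthogonality: sum_m chi_k(m) conj(chi_l(m)) = 6 * [k = l].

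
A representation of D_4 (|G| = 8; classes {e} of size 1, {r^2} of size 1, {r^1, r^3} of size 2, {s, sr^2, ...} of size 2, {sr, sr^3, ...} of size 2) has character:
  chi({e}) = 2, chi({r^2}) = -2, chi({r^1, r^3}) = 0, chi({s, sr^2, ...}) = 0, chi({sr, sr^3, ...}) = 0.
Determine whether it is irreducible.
Irreducible: <chi, chi> = 1.

Working: <chi, chi> = (1/|G|) sum_C |C| * |chi(C)|^2 = (1/8)[1*|2|^2 + 1*|-2|^2 + 2*|0|^2 + 2*|0|^2 + 2*|0|^2]
  = (1/8)[(4) + (4) + (0) + (0) + (0)] = 8/8 = 1.
A character is irreducible iff <chi, chi> = 1, so this representation is irreducible.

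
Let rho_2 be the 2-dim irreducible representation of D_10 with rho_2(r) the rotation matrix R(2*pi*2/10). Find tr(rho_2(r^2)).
chi_{rho_2}(r^2) = 2*cos(2*pi*2*2/10) = -sqrt(5)/2 - 1/2

Explanation: rho_2(r^2) is rotation by angle 2*pi*2*2/10, whose trace is 2*cos(2*pi*2*2/10) = -sqrt(5)/2 - 1/2.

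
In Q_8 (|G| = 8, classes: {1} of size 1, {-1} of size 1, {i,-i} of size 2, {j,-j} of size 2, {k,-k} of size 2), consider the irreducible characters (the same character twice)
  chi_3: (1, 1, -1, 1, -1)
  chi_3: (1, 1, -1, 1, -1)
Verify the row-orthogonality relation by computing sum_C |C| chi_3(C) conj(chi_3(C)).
Sum = 8 = |G| = 8; so <chi_3, chi_3> = 1 (norm-1 confirms irreducibility).

Solution. Compute term by term over conjugacy classes (|C| * chi_3(C) * conj(chi_3(C))):
  1*(1)*conj(1) + 1*(1)*conj(1) + 2*(-1)*conj(-1) + 2*(1)*conj(1) + 2*(-1)*conj(-1)
  = (1) + (1) + (2) + (2) + (2)
  = 8.
Dividing by |G| = 8 gives 8/8 = 1, matching the row-orthogonality relation <chi_3, chi_3> = [chi_3 = chi_3].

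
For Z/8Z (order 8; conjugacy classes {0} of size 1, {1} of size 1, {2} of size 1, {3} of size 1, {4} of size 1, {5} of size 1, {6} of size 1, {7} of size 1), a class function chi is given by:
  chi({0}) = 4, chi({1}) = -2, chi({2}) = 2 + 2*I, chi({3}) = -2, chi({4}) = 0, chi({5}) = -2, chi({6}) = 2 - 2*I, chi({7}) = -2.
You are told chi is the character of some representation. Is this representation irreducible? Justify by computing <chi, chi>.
Not irreducible (reducible): <chi, chi> = 6 > 1.

Working: <chi, chi> = (1/|G|) sum_C |C| * |chi(C)|^2 = (1/8)[1*|4|^2 + 1*|-2|^2 + 1*|2 + 2*I|^2 + 1*|-2|^2 + 1*|0|^2 + 1*|-2|^2 + 1*|2 - 2*I|^2 + 1*|-2|^2]
  = (1/8)[(16) + (4) + (8) + (4) + (0) + (4) + (8) + (4)] = 48/8 = 6.
(Exp terms are combined using exp(i*s)*conj(exp(i*t)) = exp(i*(s-t)), and sums of them are collapsed using the identity that for every m > 1 the m distinct m-th roots of unity sum to 0, e.g. 1 + exp(2*I*pi/3) + exp(-2*I*pi/3) = 0.)
A character is irreducible iff <chi, chi> = 1, so this representation is reducible.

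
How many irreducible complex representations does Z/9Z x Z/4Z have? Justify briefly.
36

Solution. The number of irreducible complex representations of a finite group equals its number of conjugacy classes. Z/9Z x Z/4Z is abelian of order 36, so every element is its own conjugacy class: 36 classes, so Z/9Z x Z/4Z (order 36) has exactly 36 irreducible complex representations.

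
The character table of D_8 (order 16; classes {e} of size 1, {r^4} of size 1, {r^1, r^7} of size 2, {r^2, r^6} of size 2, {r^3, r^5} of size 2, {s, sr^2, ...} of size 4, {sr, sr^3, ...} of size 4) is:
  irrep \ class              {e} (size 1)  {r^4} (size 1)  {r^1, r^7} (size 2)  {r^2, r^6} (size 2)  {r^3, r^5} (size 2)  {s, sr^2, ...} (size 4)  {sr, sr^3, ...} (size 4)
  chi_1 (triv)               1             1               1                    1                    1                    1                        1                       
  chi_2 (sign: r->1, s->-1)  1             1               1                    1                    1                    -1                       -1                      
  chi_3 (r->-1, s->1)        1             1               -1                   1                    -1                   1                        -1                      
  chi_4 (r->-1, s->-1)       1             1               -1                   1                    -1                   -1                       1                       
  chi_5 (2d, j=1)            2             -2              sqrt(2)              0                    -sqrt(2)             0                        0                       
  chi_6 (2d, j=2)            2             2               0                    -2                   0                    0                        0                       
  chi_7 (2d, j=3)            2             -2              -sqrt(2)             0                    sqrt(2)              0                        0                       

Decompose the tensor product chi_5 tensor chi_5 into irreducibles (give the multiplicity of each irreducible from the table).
chi_5 tensor chi_5 = chi_1 + chi_2 + chi_6 (all other irreducibles have multiplicity 0).

The character of a tensor product is the pointwise product (chi_5 * chi_5)(C) = chi_5(C) * chi_5(C):
  {e}: (2)*(2), {r^4}: (-2)*(-2), {r^1, r^7}: (sqrt(2))*(sqrt(2)), {r^2, r^6}: (0)*(0), {r^3, r^5}: (-sqrt(2))*(-sqrt(2)), {s, sr^2, ...}: (0)*(0), {sr, sr^3, ...}: (0)*(0)
so (chi_5 * chi_5) takes values
  {e} -> 4, {r^4} -> 4, {r^1, r^7} -> 2, {r^2, r^6} -> 0, {r^3, r^5} -> 2, {s, sr^2, ...} -> 0, {sr, sr^3, ...} -> 0.
Now take the inner product of this character with each irreducible chi from the table, <chi_5*chi_5, chi> = (1/16) sum_C |C| (chi_5*chi_5)(C) conj(chi(C)):
  <chi_5*chi_5, chi_1> = (1/16)[1*(4)*conj(1) + 1*(4)*conj(1) + 2*(2)*conj(1) + 2*(0)*conj(1) + 2*(2)*conj(1) + 4*(0)*conj(1) + 4*(0)*conj(1)]
      = (1/16)[(4) + (4) + (4) + (0) + (4) + (0) + (0)] = 16/16 = 1
  <chi_5*chi_5, chi_2> = (1/16)[1*(4)*conj(1) + 1*(4)*conj(1) + 2*(2)*conj(1) + 2*(0)*conj(1) + 2*(2)*conj(1) + 4*(0)*conj(-1) + 4*(0)*conj(-1)]
      = (1/16)[(4) + (4) + (4) + (0) + (4) + (0) + (0)] = 16/16 = 1
  <chi_5*chi_5, chi_3> = (1/16)[1*(4)*conj(1) + 1*(4)*conj(1) + 2*(2)*conj(-1) + 2*(0)*conj(1) + 2*(2)*conj(-1) + 4*(0)*conj(1) + 4*(0)*conj(-1)]
      = (1/16)[(4) + (4) + (-4) + (0) + (-4) + (0) + (0)] = 0/16 = 0
  <chi_5*chi_5, chi_4> = (1/16)[1*(4)*conj(1) + 1*(4)*conj(1) + 2*(2)*conj(-1) + 2*(0)*conj(1) + 2*(2)*conj(-1) + 4*(0)*conj(-1) + 4*(0)*conj(1)]
      = (1/16)[(4) + (4) + (-4) + (0) + (-4) + (0) + (0)] = 0/16 = 0
  <chi_5*chi_5, chi_5> = (1/16)[1*(4)*conj(2) + 1*(4)*conj(-2) + 2*(2)*conj(sqrt(2)) + 2*(0)*conj(0) + 2*(2)*conj(-sqrt(2)) + 4*(0)*conj(0) + 4*(0)*conj(0)]
      = (1/16)[(8) + (-8) + (4*sqrt(2)) + (0) + (-4*sqrt(2)) + (0) + (0)] = 0/16 = 0
  <chi_5*chi_5, chi_6> = (1/16)[1*(4)*conj(2) + 1*(4)*conj(2) + 2*(2)*conj(0) + 2*(0)*conj(-2) + 2*(2)*conj(0) + 4*(0)*conj(0) + 4*(0)*conj(0)]
      = (1/16)[(8) + (8) + (0) + (0) + (0) + (0) + (0)] = 16/16 = 1
  <chi_5*chi_5, chi_7> = (1/16)[1*(4)*conj(2) + 1*(4)*conj(-2) + 2*(2)*conj(-sqrt(2)) + 2*(0)*conj(0) + 2*(2)*conj(sqrt(2)) + 4*(0)*conj(0) + 4*(0)*conj(0)]
      = (1/16)[(8) + (-8) + (-4*sqrt(2)) + (0) + (4*sqrt(2)) + (0) + (0)] = 0/16 = 0
Hence the multiplicities are chi_1: 1, chi_2: 1, chi_6: 1. Dimension check: dim(chi_5)*dim(chi_5) = 2*2 = 4 and sum (mult * dim) = 1*1 + 1*1 + 1*2 = 4.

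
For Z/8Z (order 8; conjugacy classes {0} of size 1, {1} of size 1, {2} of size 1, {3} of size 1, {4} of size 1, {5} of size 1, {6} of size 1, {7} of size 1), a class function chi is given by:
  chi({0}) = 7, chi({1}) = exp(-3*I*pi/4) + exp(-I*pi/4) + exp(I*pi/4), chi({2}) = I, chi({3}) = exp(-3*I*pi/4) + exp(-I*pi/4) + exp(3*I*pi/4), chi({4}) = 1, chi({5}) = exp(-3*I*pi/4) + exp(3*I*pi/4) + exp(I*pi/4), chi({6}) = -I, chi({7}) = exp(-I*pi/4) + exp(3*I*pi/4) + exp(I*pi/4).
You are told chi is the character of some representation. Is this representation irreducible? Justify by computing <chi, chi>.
Not irreducible (reducible): <chi, chi> = 7 > 1.

Solution. <chi, chi> = (1/|G|) sum_C |C| * |chi(C)|^2 = (1/8)[1*|7|^2 + 1*|exp(-3*I*pi/4) + exp(-I*pi/4) + exp(I*pi/4)|^2 + 1*|I|^2 + 1*|exp(-3*I*pi/4) + exp(-I*pi/4) + exp(3*I*pi/4)|^2 + 1*|1|^2 + 1*|exp(-3*I*pi/4) + exp(3*I*pi/4) + exp(I*pi/4)|^2 + 1*|-I|^2 + 1*|exp(-I*pi/4) + exp(3*I*pi/4) + exp(I*pi/4)|^2]
  = (1/8)[(49) + (1) + (1) + (1) + (1) + (1) + (1) + (1)] = 56/8 = 7.
(Exp terms are combined using exp(i*s)*conj(exp(i*t)) = exp(i*(s-t)), and sums of them are collapsed using the identity that for every m > 1 the m distinct m-th roots of unity sum to 0, e.g. 1 + exp(2*I*pi/3) + exp(-2*I*pi/3) = 0.)
A character is irreducible iff <chi, chi> = 1, so this representation is reducible.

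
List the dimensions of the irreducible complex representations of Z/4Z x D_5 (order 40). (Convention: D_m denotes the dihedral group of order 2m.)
Dimensions: 1, 1, 1, 1, 1, 1, 1, 1, 2, 2, 2, 2, 2, 2, 2, 2

There are 16 irreducibles (= number of conjugacy classes). Their dimensions d_i satisfy sum d_i^2 = |G| = 40: 1 + 1 + 1 + 1 + 1 + 1 + 1 + 1 + 4 + 4 + 4 + 4 + 4 + 4 + 4 + 4 = 40. (For the product with Z/4Z: each of the 4 1-dim characters of Z/4Z tensors with each irrep of D_5, giving 4 copies of each D_5-dimension.)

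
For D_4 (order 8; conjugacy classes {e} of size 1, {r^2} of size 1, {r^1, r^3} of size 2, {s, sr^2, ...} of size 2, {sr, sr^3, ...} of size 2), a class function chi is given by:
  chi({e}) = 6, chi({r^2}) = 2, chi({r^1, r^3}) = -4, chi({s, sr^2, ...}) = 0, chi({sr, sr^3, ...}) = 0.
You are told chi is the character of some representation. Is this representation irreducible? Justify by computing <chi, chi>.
Not irreducible (reducible): <chi, chi> = 9 > 1.

Argument: <chi, chi> = (1/|G|) sum_C |C| * |chi(C)|^2 = (1/8)[1*|6|^2 + 1*|2|^2 + 2*|-4|^2 + 2*|0|^2 + 2*|0|^2]
  = (1/8)[(36) + (4) + (32) + (0) + (0)] = 72/8 = 9.
A character is irreducible iff <chi, chi> = 1, so this representation is reducible.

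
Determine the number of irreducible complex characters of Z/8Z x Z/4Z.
32

Explanation: The number of irreducible complex representations of a finite group equals its number of conjugacy classes. Z/8Z x Z/4Z is abelian of order 32, so every element is its own conjugacy class: 32 classes, so Z/8Z x Z/4Z (order 32) has exactly 32 irreducible complex representations.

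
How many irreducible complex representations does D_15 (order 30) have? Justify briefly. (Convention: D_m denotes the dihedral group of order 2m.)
9

Explanation: The number of irreducible complex representations of a finite group equals its number of conjugacy classes. D_15 has 9 conjugacy classes ((n+3)/2 for n odd), so D_15 (order 30) has exactly 9 irreducible complex representations.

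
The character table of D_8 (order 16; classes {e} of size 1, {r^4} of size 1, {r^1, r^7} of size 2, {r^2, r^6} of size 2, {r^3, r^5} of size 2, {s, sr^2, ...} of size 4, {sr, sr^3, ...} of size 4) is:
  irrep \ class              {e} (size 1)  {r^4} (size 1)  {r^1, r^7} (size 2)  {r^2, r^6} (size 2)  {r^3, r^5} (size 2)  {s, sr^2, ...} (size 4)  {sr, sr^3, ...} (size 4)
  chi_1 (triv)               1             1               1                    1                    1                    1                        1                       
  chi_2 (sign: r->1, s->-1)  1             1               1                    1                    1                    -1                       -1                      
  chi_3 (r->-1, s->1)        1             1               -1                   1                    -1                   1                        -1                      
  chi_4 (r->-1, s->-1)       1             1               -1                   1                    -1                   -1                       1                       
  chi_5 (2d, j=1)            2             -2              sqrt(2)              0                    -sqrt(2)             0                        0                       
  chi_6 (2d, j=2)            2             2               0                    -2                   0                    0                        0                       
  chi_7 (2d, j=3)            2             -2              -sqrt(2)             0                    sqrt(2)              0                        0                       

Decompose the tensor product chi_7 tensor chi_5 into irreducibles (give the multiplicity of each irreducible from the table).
chi_7 tensor chi_5 = chi_3 + chi_4 + chi_6 (all other irreducibles have multiplicity 0).

Argument: The character of a tensor product is the pointwise product (chi_7 * chi_5)(C) = chi_7(C) * chi_5(C):
  {e}: (2)*(2), {r^4}: (-2)*(-2), {r^1, r^7}: (-sqrt(2))*(sqrt(2)), {r^2, r^6}: (0)*(0), {r^3, r^5}: (sqrt(2))*(-sqrt(2)), {s, sr^2, ...}: (0)*(0), {sr, sr^3, ...}: (0)*(0)
so (chi_7 * chi_5) takes values
  {e} -> 4, {r^4} -> 4, {r^1, r^7} -> -2, {r^2, r^6} -> 0, {r^3, r^5} -> -2, {s, sr^2, ...} -> 0, {sr, sr^3, ...} -> 0.
Now take the inner product of this character with each irreducible chi from the table, <chi_7*chi_5, chi> = (1/16) sum_C |C| (chi_7*chi_5)(C) conj(chi(C)):
  <chi_7*chi_5, chi_1> = (1/16)[1*(4)*conj(1) + 1*(4)*conj(1) + 2*(-2)*conj(1) + 2*(0)*conj(1) + 2*(-2)*conj(1) + 4*(0)*conj(1) + 4*(0)*conj(1)]
      = (1/16)[(4) + (4) + (-4) + (0) + (-4) + (0) + (0)] = 0/16 = 0
  <chi_7*chi_5, chi_2> = (1/16)[1*(4)*conj(1) + 1*(4)*conj(1) + 2*(-2)*conj(1) + 2*(0)*conj(1) + 2*(-2)*conj(1) + 4*(0)*conj(-1) + 4*(0)*conj(-1)]
      = (1/16)[(4) + (4) + (-4) + (0) + (-4) + (0) + (0)] = 0/16 = 0
  <chi_7*chi_5, chi_3> = (1/16)[1*(4)*conj(1) + 1*(4)*conj(1) + 2*(-2)*conj(-1) + 2*(0)*conj(1) + 2*(-2)*conj(-1) + 4*(0)*conj(1) + 4*(0)*conj(-1)]
      = (1/16)[(4) + (4) + (4) + (0) + (4) + (0) + (0)] = 16/16 = 1
  <chi_7*chi_5, chi_4> = (1/16)[1*(4)*conj(1) + 1*(4)*conj(1) + 2*(-2)*conj(-1) + 2*(0)*conj(1) + 2*(-2)*conj(-1) + 4*(0)*conj(-1) + 4*(0)*conj(1)]
      = (1/16)[(4) + (4) + (4) + (0) + (4) + (0) + (0)] = 16/16 = 1
  <chi_7*chi_5, chi_5> = (1/16)[1*(4)*conj(2) + 1*(4)*conj(-2) + 2*(-2)*conj(sqrt(2)) + 2*(0)*conj(0) + 2*(-2)*conj(-sqrt(2)) + 4*(0)*conj(0) + 4*(0)*conj(0)]
      = (1/16)[(8) + (-8) + (-4*sqrt(2)) + (0) + (4*sqrt(2)) + (0) + (0)] = 0/16 = 0
  <chi_7*chi_5, chi_6> = (1/16)[1*(4)*conj(2) + 1*(4)*conj(2) + 2*(-2)*conj(0) + 2*(0)*conj(-2) + 2*(-2)*conj(0) + 4*(0)*conj(0) + 4*(0)*conj(0)]
      = (1/16)[(8) + (8) + (0) + (0) + (0) + (0) + (0)] = 16/16 = 1
  <chi_7*chi_5, chi_7> = (1/16)[1*(4)*conj(2) + 1*(4)*conj(-2) + 2*(-2)*conj(-sqrt(2)) + 2*(0)*conj(0) + 2*(-2)*conj(sqrt(2)) + 4*(0)*conj(0) + 4*(0)*conj(0)]
      = (1/16)[(8) + (-8) + (4*sqrt(2)) + (0) + (-4*sqrt(2)) + (0) + (0)] = 0/16 = 0
Hence the multiplicities are chi_3: 1, chi_4: 1, chi_6: 1. Dimension check: dim(chi_7)*dim(chi_5) = 2*2 = 4 and sum (mult * dim) = 1*1 + 1*1 + 1*2 = 4.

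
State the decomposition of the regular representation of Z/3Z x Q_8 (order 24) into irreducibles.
Each irreducible V_i of dimension d_i appears with multiplicity d_i, i.e. rho_reg = (direct sum over all irreducibles V_i) d_i V_i. The irreducible dimensions for Z/3Z x Q_8 are 1, 1, 1, 1, 1, 1, 1, 1, 1, 1, 1, 1, 2, 2, 2: 12 irreducibles of dimension 1, each with multiplicity 1; 3 irreducibles of dimension 2, each with multiplicity 2. Total dimension 12*1*1 + 3*2*2 = 24 = |G|.

Justification: General theorem: in the regular representation of a finite group G, each irreducible appears with multiplicity equal to its dimension. Check: dim(rho_reg) = sum d_i^2 = 1 + 1 + 1 + 1 + 1 + 1 + 1 + 1 + 1 + 1 + 1 + 1 + 4 + 4 + 4 = 24 = |G|.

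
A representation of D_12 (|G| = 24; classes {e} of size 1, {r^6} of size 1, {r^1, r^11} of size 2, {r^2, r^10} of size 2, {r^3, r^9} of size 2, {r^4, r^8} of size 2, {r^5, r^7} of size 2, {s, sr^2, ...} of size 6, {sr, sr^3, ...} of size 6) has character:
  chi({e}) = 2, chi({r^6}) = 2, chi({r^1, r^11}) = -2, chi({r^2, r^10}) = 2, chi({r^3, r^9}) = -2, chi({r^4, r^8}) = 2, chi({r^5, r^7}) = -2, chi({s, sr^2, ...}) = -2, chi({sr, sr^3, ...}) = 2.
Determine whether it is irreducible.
Not irreducible (reducible): <chi, chi> = 4 > 1.

Proof sketch: <chi, chi> = (1/|G|) sum_C |C| * |chi(C)|^2 = (1/24)[1*|2|^2 + 1*|2|^2 + 2*|-2|^2 + 2*|2|^2 + 2*|-2|^2 + 2*|2|^2 + 2*|-2|^2 + 6*|-2|^2 + 6*|2|^2]
  = (1/24)[(4) + (4) + (8) + (8) + (8) + (8) + (8) + (24) + (24)] = 96/24 = 4.
A character is irreducible iff <chi, chi> = 1, so this representation is reducible.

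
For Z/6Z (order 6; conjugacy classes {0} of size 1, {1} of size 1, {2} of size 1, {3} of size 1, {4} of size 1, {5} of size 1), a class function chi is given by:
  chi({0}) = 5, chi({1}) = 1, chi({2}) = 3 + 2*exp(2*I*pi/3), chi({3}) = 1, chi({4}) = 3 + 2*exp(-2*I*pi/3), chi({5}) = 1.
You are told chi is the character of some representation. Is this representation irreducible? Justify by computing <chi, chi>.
Not irreducible (reducible): <chi, chi> = 7 > 1.

Explanation: <chi, chi> = (1/|G|) sum_C |C| * |chi(C)|^2 = (1/6)[1*|5|^2 + 1*|1|^2 + 1*|3 + 2*exp(2*I*pi/3)|^2 + 1*|1|^2 + 1*|3 + 2*exp(-2*I*pi/3)|^2 + 1*|1|^2]
  = (1/6)[(25) + (1) + (7) + (1) + (7) + (1)] = 42/6 = 7.
(Exp terms are combined using exp(i*s)*conj(exp(i*t)) = exp(i*(s-t)), and sums of them are collapsed using the identity that for every m > 1 the m distinct m-th roots of unity sum to 0, e.g. 1 + exp(2*I*pi/3) + exp(-2*I*pi/3) = 0.)
A character is irreducible iff <chi, chi> = 1, so this representation is reducible.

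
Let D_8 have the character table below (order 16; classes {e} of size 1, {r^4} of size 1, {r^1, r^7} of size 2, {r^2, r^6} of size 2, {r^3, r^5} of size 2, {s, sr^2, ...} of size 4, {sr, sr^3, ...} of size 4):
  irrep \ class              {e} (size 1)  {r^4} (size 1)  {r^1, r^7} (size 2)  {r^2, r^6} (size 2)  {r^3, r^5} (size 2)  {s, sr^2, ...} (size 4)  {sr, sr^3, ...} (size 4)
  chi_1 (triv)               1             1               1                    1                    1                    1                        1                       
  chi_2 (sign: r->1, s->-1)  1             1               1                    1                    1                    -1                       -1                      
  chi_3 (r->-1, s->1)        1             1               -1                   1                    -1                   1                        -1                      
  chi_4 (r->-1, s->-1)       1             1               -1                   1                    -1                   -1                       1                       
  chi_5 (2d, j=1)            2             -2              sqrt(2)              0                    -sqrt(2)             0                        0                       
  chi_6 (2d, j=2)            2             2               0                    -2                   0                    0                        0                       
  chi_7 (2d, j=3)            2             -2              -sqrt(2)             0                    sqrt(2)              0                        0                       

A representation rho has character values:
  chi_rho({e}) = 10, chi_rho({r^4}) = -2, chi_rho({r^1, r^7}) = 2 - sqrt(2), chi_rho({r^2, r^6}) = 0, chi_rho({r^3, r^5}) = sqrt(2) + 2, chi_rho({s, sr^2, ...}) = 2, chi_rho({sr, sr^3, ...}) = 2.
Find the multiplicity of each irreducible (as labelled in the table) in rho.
Multiplicities: chi_1: 2, chi_2: 0, chi_3: 0, chi_4: 0, chi_5: 1, chi_6: 1, chi_7: 2.

Working: Use <chi_rho, chi> = (1/|G|) sum_C |C| * chi_rho(C) * conj(chi(C)) with |G| = 16 for each irreducible chi in the table:
  <chi_rho, chi_1> = (1/16)[1*(10)*conj(1) + 1*(-2)*conj(1) + 2*(2 - sqrt(2))*conj(1) + 2*(0)*conj(1) + 2*(sqrt(2) + 2)*conj(1) + 4*(2)*conj(1) + 4*(2)*conj(1)]
      = (1/16)[(10) + (-2) + (4 - 2*sqrt(2)) + (0) + (2*sqrt(2) + 4) + (8) + (8)] = 32/16 = 2
  <chi_rho, chi_2> = (1/16)[1*(10)*conj(1) + 1*(-2)*conj(1) + 2*(2 - sqrt(2))*conj(1) + 2*(0)*conj(1) + 2*(sqrt(2) + 2)*conj(1) + 4*(2)*conj(-1) + 4*(2)*conj(-1)]
      = (1/16)[(10) + (-2) + (4 - 2*sqrt(2)) + (0) + (2*sqrt(2) + 4) + (-8) + (-8)] = 0/16 = 0
  <chi_rho, chi_3> = (1/16)[1*(10)*conj(1) + 1*(-2)*conj(1) + 2*(2 - sqrt(2))*conj(-1) + 2*(0)*conj(1) + 2*(sqrt(2) + 2)*conj(-1) + 4*(2)*conj(1) + 4*(2)*conj(-1)]
      = (1/16)[(10) + (-2) + (-4 + 2*sqrt(2)) + (0) + (-4 - 2*sqrt(2)) + (8) + (-8)] = 0/16 = 0
  <chi_rho, chi_4> = (1/16)[1*(10)*conj(1) + 1*(-2)*conj(1) + 2*(2 - sqrt(2))*conj(-1) + 2*(0)*conj(1) + 2*(sqrt(2) + 2)*conj(-1) + 4*(2)*conj(-1) + 4*(2)*conj(1)]
      = (1/16)[(10) + (-2) + (-4 + 2*sqrt(2)) + (0) + (-4 - 2*sqrt(2)) + (-8) + (8)] = 0/16 = 0
  <chi_rho, chi_5> = (1/16)[1*(10)*conj(2) + 1*(-2)*conj(-2) + 2*(2 - sqrt(2))*conj(sqrt(2)) + 2*(0)*conj(0) + 2*(sqrt(2) + 2)*conj(-sqrt(2)) + 4*(2)*conj(0) + 4*(2)*conj(0)]
      = (1/16)[(20) + (4) + (-4 + 4*sqrt(2)) + (0) + (-4*sqrt(2) - 4) + (0) + (0)] = 16/16 = 1
  <chi_rho, chi_6> = (1/16)[1*(10)*conj(2) + 1*(-2)*conj(2) + 2*(2 - sqrt(2))*conj(0) + 2*(0)*conj(-2) + 2*(sqrt(2) + 2)*conj(0) + 4*(2)*conj(0) + 4*(2)*conj(0)]
      = (1/16)[(20) + (-4) + (0) + (0) + (0) + (0) + (0)] = 16/16 = 1
  <chi_rho, chi_7> = (1/16)[1*(10)*conj(2) + 1*(-2)*conj(-2) + 2*(2 - sqrt(2))*conj(-sqrt(2)) + 2*(0)*conj(0) + 2*(sqrt(2) + 2)*conj(sqrt(2)) + 4*(2)*conj(0) + 4*(2)*conj(0)]
      = (1/16)[(20) + (4) + (4 - 4*sqrt(2)) + (0) + (4 + 4*sqrt(2)) + (0) + (0)] = 32/16 = 2
Dimension check: dim(rho) = sum (mult * dim) = 2*1 + 0*1 + 0*1 + 0*1 + 1*2 + 1*2 + 2*2 = 10 = chi_rho(e) = 10.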